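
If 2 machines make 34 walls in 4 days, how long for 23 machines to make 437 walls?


Days ∝ work / workers, so d₂ = d₁ × (m₁/m₂) × (w₂/w₁)
Workers factor (inverse): 2/23 ≈ 0.0870
Work factor (direct): 437/34 ≈ 12.8529
d₂ = 4 × 2/23 × 437/34 = (4 × 2 × 437) / (23 × 34) = 3496/782
≈ 4.47 days

4.47 days


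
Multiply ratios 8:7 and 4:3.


Compound ratio = (8×4) : (7×3)
= 32:21
GCD = 1
= 32:21

32:21


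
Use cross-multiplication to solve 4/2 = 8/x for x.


Cross multiply: 4 × x = 2 × 8
4x = 16
x = 16 / 4
= 4.00

4.00


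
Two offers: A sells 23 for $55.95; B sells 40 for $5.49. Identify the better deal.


Deal A: $55.95/23 = $2.4326/unit
Deal B: $5.49/40 = $0.1373/unit
B is cheaper per unit
= Deal B

Deal B


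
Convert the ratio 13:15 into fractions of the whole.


Total parts = 13 + 15 = 28
First part: 13/28 = 13/28
Second part: 15/28 = 15/28
= 13/28 and 15/28

13/28 and 15/28


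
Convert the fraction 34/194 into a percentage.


Percentage = (part / whole) × 100
= (34 / 194) × 100
≈ 17.53%

17.53%


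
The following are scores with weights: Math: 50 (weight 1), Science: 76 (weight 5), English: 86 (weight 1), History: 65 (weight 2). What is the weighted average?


Numerator = 50×1 + 76×5 + 86×1 + 65×2
= 50 + 380 + 86 + 130
= 646
Total weight = 9
Weighted avg = 646/9
= 71.78

71.78


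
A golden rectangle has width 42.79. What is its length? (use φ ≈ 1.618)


φ = (1 + √5) / 2 ≈ 1.618
Length = width × φ = 42.79 × 1.618 = 69.23422
≈ 69.23

69.23


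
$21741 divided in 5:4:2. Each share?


Total parts = 5 + 4 + 2 = 11
Part 1: 21741 × 5/11 = 9882.27
Part 2: 21741 × 4/11 = 7905.82
Part 3: 21741 × 2/11 = 3952.91
= Part 1: $9882.27, Part 2: $7905.82, Part 3: $3952.91

Part 1: $9882.27, Part 2: $7905.82, Part 3: $3952.91


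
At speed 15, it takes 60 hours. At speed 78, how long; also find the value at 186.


Inverse proportion: x × y = constant
k = 15 × 60 = 900
At x=78: k/78 = 11.54
At x=186: k/186 = 4.84
= 11.54 and 4.84

11.54 and 4.84


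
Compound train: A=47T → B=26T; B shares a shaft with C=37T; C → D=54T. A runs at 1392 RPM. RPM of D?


Stage 1: RPM_B = RPM_A × t_A/t_B = 1392 × 47/26 = 65424/26 ≈ 2516.31
B and C share a shaft → RPM_C = RPM_B
Stage 2: RPM_D = RPM_C × t_C/t_D = RPM_A × (t_A×t_C)/(t_B×t_D)
Overall ratio = (47×37)/(26×54) = 1739/1404
RPM_D = 1392 × 1739/1404 = 2420688/1404
≈ 1724.14 RPM

1724.14 RPM


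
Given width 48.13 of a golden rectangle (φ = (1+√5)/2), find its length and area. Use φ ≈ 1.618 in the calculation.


φ = (1 + √5) / 2 ≈ 1.618
Length = width × φ = 48.13 × 1.618 = 77.87434
≈ 77.87
Area = width × length = 48.13 × 77.87434 = 3748.0919842 ≈ 3748.09
= Length: 77.87, Area: 3748.09

Length: 77.87, Area: 3748.09


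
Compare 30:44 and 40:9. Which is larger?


30/44 = 0.6818
40/9 = 4.4444
0.6818 < 4.4444, so 30:44 is less
= 40:9

40:9


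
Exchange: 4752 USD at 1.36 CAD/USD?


Amount × rate = 4752 × 1.36
= 6462.72 CAD

6462.72 CAD


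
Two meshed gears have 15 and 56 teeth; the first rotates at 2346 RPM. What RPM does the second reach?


Gear ratio = 15:56 = 15:56
RPM_B = RPM_A × (teeth_A / teeth_B)
= 2346 × (15/56)
= 628.4 RPM

628.4 RPM


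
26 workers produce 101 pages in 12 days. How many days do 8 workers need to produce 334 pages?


Days ∝ work / workers, so d₂ = d₁ × (m₁/m₂) × (w₂/w₁)
Workers factor (inverse): 26/8 = 3.2500
Work factor (direct): 334/101 ≈ 3.3069
d₂ = 12 × 26/8 × 334/101 = (12 × 26 × 334) / (8 × 101) = 104208/808
≈ 128.97 days

128.97 days


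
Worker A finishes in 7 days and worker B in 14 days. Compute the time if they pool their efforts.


Rate of A = 1/7 per day
Rate of B = 1/14 per day
Combined rate = 1/7 + 1/14 = 21/98 ≈ 0.2143 per day
Days = 1 / combined rate = 98/21
≈ 4.67 days

4.67 days


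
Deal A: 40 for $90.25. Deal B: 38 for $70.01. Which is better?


Deal A: $90.25/40 = $2.2563/unit
Deal B: $70.01/38 = $1.8424/unit
B is cheaper per unit
= Deal B

Deal B


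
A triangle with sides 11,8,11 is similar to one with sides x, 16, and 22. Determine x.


Scale factor = 16/8 = 2
Missing side = 11 × 2
= 22.0

22.0


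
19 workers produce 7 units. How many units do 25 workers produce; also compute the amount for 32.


Direct proportion: y/x = constant
k = 7/19 ≈ 0.3684
y at x=25: k × 25 = 7 × 25 / 19 = 175/19 ≈ 9.21
y at x=32: k × 32 = 7 × 32 / 19 = 224/19 ≈ 11.79
= 9.21 and 11.79

9.21 and 11.79


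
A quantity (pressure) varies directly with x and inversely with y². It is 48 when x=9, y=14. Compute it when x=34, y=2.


z = k·x/y²
Solve for k using the known point: k = z·y²/x = 48×196/9 = 9408/9 ≈ 1045.3333
Now evaluate at x=34, y=2:
z = k × 34 / 4 = (9408 × 34) / (9 × 4) = 319872/36
≈ 8885.3333

8885.3333


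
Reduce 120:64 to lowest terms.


GCD(120, 64) = 8
120/8 : 64/8
= 15:8

15:8


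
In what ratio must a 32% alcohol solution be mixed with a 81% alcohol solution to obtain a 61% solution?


Let x parts of 32% mix with y parts of 81%.
32x + 81y = 61(x + y)
32x + 81y = 61x + 61y
x(32 - 61) = y(61 - 81)
x/y = (81 - 61)/(61 - 32) = 20/29
Simplify: 20:29
= 20:29

20:29


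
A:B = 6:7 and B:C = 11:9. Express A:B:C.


Match B: multiply A:B by 11 → 66:77
Multiply B:C by 7 → 77:63
Combined: 66:77:63
GCD = 1
= 66:77:63

66:77:63


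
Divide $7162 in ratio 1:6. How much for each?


Total parts = 1 + 6 = 7
Part 1: 7162 × 1/7 = 1023.14
Part 2: 7162 × 6/7 = 6138.86
= Part 1: $1023.14, Part 2: $6138.86

Part 1: $1023.14, Part 2: $6138.86


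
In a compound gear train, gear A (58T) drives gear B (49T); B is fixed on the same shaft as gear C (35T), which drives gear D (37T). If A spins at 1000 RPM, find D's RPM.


Stage 1: RPM_B = RPM_A × t_A/t_B = 1000 × 58/49 = 58000/49 ≈ 1183.67
B and C share a shaft → RPM_C = RPM_B
Stage 2: RPM_D = RPM_C × t_C/t_D = RPM_A × (t_A×t_C)/(t_B×t_D)
Overall ratio = (58×35)/(49×37) = 2030/1813
RPM_D = 1000 × 2030/1813 = 2030000/1813
≈ 1119.69 RPM

1119.69 RPM


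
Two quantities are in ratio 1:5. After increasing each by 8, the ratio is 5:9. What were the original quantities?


Let A = 1k, B = 5k.
(1k + 8) / (5k + 8) = 5/9
Cross-multiply: 9(1k + 8) = 5(5k + 8)
9k + 72 = 25k + 40
9k - 25k = 40 - 72
-16k = -32
k = -32/-16 = 2
A = 1×2 = 2, B = 5×2 = 10
= A = 2, B = 10

A = 2, B = 10


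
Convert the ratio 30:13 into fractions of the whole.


Total parts = 30 + 13 = 43
First part: 30/43 = 30/43
Second part: 13/43 = 13/43
= 30/43 and 13/43

30/43 and 13/43


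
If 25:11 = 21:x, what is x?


Cross multiply: 25 × x = 11 × 21
25x = 231
x = 231 / 25
= 9.24

9.24


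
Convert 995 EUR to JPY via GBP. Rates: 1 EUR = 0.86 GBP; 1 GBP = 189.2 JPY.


Step 1: 995 EUR × 0.86 = 855.70 GBP
Step 2: 855.70 GBP × 189.2 = 161898.44 JPY
Implied rate EUR→JPY = 0.86 × 189.2 = 162.7120
= 161898.44 JPY

161898.44 JPY


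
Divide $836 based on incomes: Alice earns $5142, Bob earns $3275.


Total income = 5142 + 3275 = $8417
Alice: $836 × 5142/8417 = $510.72
Bob: $836 × 3275/8417 = $325.28
= Alice: $510.72, Bob: $325.28

Alice: $510.72, Bob: $325.28


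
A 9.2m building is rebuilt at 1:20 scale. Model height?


Model size = real / scale
= 9.2 / 20
= 0.4600 m

0.4600 m


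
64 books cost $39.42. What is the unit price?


Unit rate = total / quantity
= 39.42 / 64
= $0.62 per unit

$0.62 per unit


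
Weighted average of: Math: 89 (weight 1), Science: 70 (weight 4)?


Numerator = 89×1 + 70×4
= 89 + 280
= 369
Total weight = 5
Weighted avg = 369/5
= 73.80

73.80


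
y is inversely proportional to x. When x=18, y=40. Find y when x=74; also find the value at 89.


Inverse proportion: x × y = constant
k = 18 × 40 = 720
At x=74: k/74 = 9.73
At x=89: k/89 = 8.09
= 9.73 and 8.09

9.73 and 8.09


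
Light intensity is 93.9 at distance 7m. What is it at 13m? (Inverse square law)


I₁d₁² = I₂d₂²
I₂ = I₁ × (d₁/d₂)²
= 93.9 × (7/13)²
= 93.9 × 49/169
= 4601.1/169
≈ 27.2254

27.2254


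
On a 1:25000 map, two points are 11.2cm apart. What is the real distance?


Real distance = map distance × scale
= 11.2cm × 25000
= 280000 cm = 2800.0 m
= 2.800 km

2.800 km


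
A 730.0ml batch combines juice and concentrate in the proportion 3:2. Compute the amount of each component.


Total parts = 3 + 2 = 5
juice: 730.0 × 3/5 = 438.0ml
concentrate: 730.0 × 2/5 = 292.0ml
= 438.0ml and 292.0ml

438.0ml and 292.0ml


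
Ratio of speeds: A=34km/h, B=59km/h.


Ratio = 34:59
GCD = 1
Simplified = 34:59
Time ratio (same distance) = 59:34
Speed ratio = 34:59

34:59


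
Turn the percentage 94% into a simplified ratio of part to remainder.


94% means 94 parts out of 100; remainder = 6
Part : remainder = 94:6
GCD = 2
= 47:3

47:3


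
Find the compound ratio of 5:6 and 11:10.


Compound ratio = (5×11) : (6×10)
= 55:60
GCD = 5
= 11:12

11:12


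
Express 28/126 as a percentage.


Percentage = (part / whole) × 100
= (28 / 126) × 100
≈ 22.22%

22.22%


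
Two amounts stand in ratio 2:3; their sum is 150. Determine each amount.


Let A = 2k, B = 3k.
2k + 3k = 150
5k = 150 → k = 150/5 = 30
A = 2×30 = 60, B = 3×30 = 90
= A = 60, B = 90

A = 60, B = 90


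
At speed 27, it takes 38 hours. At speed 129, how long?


Inverse proportion: x × y = constant
k = 27 × 38 = 1026
y₂ = k / 129 = 1026 / 129
= 7.95

7.95


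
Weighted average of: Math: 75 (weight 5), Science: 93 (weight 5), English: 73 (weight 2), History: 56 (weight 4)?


Numerator = 75×5 + 93×5 + 73×2 + 56×4
= 375 + 465 + 146 + 224
= 1210
Total weight = 16
Weighted avg = 1210/16
= 75.63

75.63


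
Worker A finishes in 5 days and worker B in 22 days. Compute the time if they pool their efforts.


Rate of A = 1/5 per day
Rate of B = 1/22 per day
Combined rate = 1/5 + 1/22 = 27/110 ≈ 0.2455 per day
Days = 1 / combined rate = 110/27
≈ 4.07 days

4.07 days


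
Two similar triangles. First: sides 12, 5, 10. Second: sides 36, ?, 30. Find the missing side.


Scale factor = 36/12 = 3
Missing side = 5 × 3
= 15.0

15.0


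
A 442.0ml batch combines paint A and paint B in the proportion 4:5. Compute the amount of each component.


Total parts = 4 + 5 = 9
paint A: 442.0 × 4/9 = 196.4ml
paint B: 442.0 × 5/9 = 245.6ml
= 196.4ml and 245.6ml

196.4ml and 245.6ml


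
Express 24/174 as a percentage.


Percentage = (part / whole) × 100
= (24 / 174) × 100
≈ 13.79%

13.79%


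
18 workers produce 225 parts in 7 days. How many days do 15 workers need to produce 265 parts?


Days ∝ work / workers, so d₂ = d₁ × (m₁/m₂) × (w₂/w₁)
Workers factor (inverse): 18/15 = 1.2000
Work factor (direct): 265/225 ≈ 1.1778
d₂ = 7 × 18/15 × 265/225 = (7 × 18 × 265) / (15 × 225) = 33390/3375
≈ 9.89 days

9.89 days


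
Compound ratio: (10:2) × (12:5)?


Compound ratio = (10×12) : (2×5)
= 120:10
GCD = 10
= 12:1

12:1


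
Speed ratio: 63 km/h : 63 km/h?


Ratio = 63:63
GCD = 63
Simplified = 1:1
Time ratio (same distance) = 1:1
Speed ratio = 1:1

1:1


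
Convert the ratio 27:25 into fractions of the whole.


Total parts = 27 + 25 = 52
First part: 27/52 = 27/52
Second part: 25/52 = 25/52
= 27/52 and 25/52

27/52 and 25/52


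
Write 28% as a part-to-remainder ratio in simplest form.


28% means 28 parts out of 100; remainder = 72
Part : remainder = 28:72
GCD = 4
= 7:18

7:18


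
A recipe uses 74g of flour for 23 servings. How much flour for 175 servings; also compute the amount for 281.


Direct proportion: y/x = constant
k = 74/23 ≈ 3.2174
y at x=175: k × 175 = 74 × 175 / 23 = 12950/23 ≈ 563.04
y at x=281: k × 281 = 74 × 281 / 23 = 20794/23 ≈ 904.09
= 563.04 and 904.09

563.04 and 904.09


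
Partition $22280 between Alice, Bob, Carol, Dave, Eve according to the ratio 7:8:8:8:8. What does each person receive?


Total parts = 7 + 8 + 8 + 8 + 8 = 39
Alice: 22280 × 7/39 = 3998.97
Bob: 22280 × 8/39 = 4570.26
Carol: 22280 × 8/39 = 4570.26
Dave: 22280 × 8/39 = 4570.26
Eve: 22280 × 8/39 = 4570.26
= Alice: $3998.97, Bob: $4570.26, Carol: $4570.26, Dave: $4570.26, Eve: $4570.26

Alice: $3998.97, Bob: $4570.26, Carol: $4570.26, Dave: $4570.26, Eve: $4570.26


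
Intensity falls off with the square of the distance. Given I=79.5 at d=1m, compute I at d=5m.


I₁d₁² = I₂d₂²
I₂ = I₁ × (d₁/d₂)²
= 79.5 × (1/5)²
= 79.5 × 1/25
= 79.5/25
= 3.1800

3.1800


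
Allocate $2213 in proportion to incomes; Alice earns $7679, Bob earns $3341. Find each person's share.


Total income = 7679 + 3341 = $11020
Alice: $2213 × 7679/11020 = $1542.07
Bob: $2213 × 3341/11020 = $670.93
= Alice: $1542.07, Bob: $670.93

Alice: $1542.07, Bob: $670.93


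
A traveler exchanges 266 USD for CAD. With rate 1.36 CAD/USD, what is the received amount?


Amount × rate = 266 × 1.36
= 361.76 CAD

361.76 CAD


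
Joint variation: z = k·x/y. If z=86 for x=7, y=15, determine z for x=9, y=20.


z = k·x/y
Solve for k using the known point: k = z·y/x = 86×15/7 = 1290/7 ≈ 184.2857
Now evaluate at x=9, y=20:
z = k × 9 / 20 = (1290 × 9) / (7 × 20) = 11610/140
≈ 82.9286

82.9286


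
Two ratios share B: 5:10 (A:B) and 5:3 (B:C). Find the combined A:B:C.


Match B: multiply A:B by 5 → 25:50
Multiply B:C by 10 → 50:30
Combined: 25:50:30
GCD = 5
= 5:10:6

5:10:6


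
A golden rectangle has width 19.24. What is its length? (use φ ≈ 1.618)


φ = (1 + √5) / 2 ≈ 1.618
Length = width × φ = 19.24 × 1.618 = 31.13032
≈ 31.13

31.13


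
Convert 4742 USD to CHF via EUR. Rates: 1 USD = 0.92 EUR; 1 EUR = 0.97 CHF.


Step 1: 4742 USD × 0.92 = 4362.64 EUR
Step 2: 4362.64 EUR × 0.97 = 4231.76 CHF
Implied rate USD→CHF = 0.92 × 0.97 = 0.8924
= 4231.76 CHF

4231.76 CHF


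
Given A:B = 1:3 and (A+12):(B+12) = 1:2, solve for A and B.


Let A = 1k, B = 3k.
(1k + 12) / (3k + 12) = 1/2
Cross-multiply: 2(1k + 12) = 1(3k + 12)
2k + 24 = 3k + 12
2k - 3k = 12 - 24
-1k = -12
k = -12/-1 = 12
A = 1×12 = 12, B = 3×12 = 36
= A = 12, B = 36

A = 12, B = 36


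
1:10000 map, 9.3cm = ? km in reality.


Real distance = map distance × scale
= 9.3cm × 10000
= 93000 cm = 930.0 m
= 0.930 km

0.930 km


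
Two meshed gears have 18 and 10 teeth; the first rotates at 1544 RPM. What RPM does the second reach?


Gear ratio = 18:10 = 9:5
RPM_B = RPM_A × (teeth_A / teeth_B)
= 1544 × (18/10)
= 2779.2 RPM

2779.2 RPM


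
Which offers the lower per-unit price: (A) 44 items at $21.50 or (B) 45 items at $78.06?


Deal A: $21.50/44 = $0.4886/unit
Deal B: $78.06/45 = $1.7347/unit
A is cheaper per unit
= Deal A

Deal A


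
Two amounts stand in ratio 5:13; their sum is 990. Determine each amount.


Let A = 5k, B = 13k.
5k + 13k = 990
18k = 990 → k = 990/18 = 55
A = 5×55 = 275, B = 13×55 = 715
= A = 275, B = 715

A = 275, B = 715


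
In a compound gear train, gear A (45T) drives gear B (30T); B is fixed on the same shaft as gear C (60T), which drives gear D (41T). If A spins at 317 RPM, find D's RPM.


Stage 1: RPM_B = RPM_A × t_A/t_B = 317 × 45/30 = 14265/30 = 475.50
B and C share a shaft → RPM_C = RPM_B
Stage 2: RPM_D = RPM_C × t_C/t_D = RPM_A × (t_A×t_C)/(t_B×t_D)
Overall ratio = (45×60)/(30×41) = 2700/1230
RPM_D = 317 × 2700/1230 = 855900/1230
≈ 695.85 RPM

695.85 RPM


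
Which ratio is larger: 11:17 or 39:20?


11/17 = 0.6471
39/20 = 1.9500
0.6471 < 1.9500, so 11:17 is less
= 39:20

39:20


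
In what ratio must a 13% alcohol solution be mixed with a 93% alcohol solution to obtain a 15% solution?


Let x parts of 13% mix with y parts of 93%.
13x + 93y = 15(x + y)
13x + 93y = 15x + 15y
x(13 - 15) = y(15 - 93)
x/y = (93 - 15)/(15 - 13) = 78/2
Simplify: 39:1
= 39:1

39:1


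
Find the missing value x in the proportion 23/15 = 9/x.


Cross multiply: 23 × x = 15 × 9
23x = 135
x = 135 / 23
= 5.87

5.87


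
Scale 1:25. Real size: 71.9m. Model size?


Model size = real / scale
= 71.9 / 25
= 2.8760 m

2.8760 m


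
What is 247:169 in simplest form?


GCD(247, 169) = 13
247/13 : 169/13
= 19:13

19:13


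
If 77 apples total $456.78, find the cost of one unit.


Unit rate = total / quantity
= 456.78 / 77
= $5.93 per unit

$5.93 per unit


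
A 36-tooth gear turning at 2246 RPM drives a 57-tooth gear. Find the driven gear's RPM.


Gear ratio = 36:57 = 12:19
RPM_B = RPM_A × (teeth_A / teeth_B)
= 2246 × (36/57)
= 1418.5 RPM

1418.5 RPM


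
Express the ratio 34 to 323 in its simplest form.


GCD(34, 323) = 17
34/17 : 323/17
= 2:19

2:19


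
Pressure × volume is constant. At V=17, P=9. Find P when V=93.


Inverse proportion: x × y = constant
k = 17 × 9 = 153
y₂ = k / 93 = 153 / 93
= 1.65

1.65


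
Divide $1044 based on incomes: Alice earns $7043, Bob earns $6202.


Total income = 7043 + 6202 = $13245
Alice: $1044 × 7043/13245 = $555.14
Bob: $1044 × 6202/13245 = $488.86
= Alice: $555.14, Bob: $488.86

Alice: $555.14, Bob: $488.86


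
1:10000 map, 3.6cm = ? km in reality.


Real distance = map distance × scale
= 3.6cm × 10000
= 36000 cm = 360.0 m
= 0.360 km

0.360 km


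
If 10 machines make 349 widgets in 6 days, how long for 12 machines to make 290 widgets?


Days ∝ work / workers, so d₂ = d₁ × (m₁/m₂) × (w₂/w₁)
Workers factor (inverse): 10/12 ≈ 0.8333
Work factor (direct): 290/349 ≈ 0.8309
d₂ = 6 × 10/12 × 290/349 = (6 × 10 × 290) / (12 × 349) = 17400/4188
≈ 4.15 days

4.15 days


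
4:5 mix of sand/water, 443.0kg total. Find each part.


Total parts = 4 + 5 = 9
sand: 443.0 × 4/9 = 196.9kg
water: 443.0 × 5/9 = 246.1kg
= 196.9kg and 246.1kg

196.9kg and 246.1kg


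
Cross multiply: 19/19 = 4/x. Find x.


Cross multiply: 19 × x = 19 × 4
19x = 76
x = 76 / 19
= 4.00

4.00


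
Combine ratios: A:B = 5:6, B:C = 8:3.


Match B: multiply A:B by 8 → 40:48
Multiply B:C by 6 → 48:18
Combined: 40:48:18
GCD = 2
= 20:24:9

20:24:9


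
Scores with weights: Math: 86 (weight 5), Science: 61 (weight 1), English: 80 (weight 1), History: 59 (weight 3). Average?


Numerator = 86×5 + 61×1 + 80×1 + 59×3
= 430 + 61 + 80 + 177
= 748
Total weight = 10
Weighted avg = 748/10
= 74.80

74.80


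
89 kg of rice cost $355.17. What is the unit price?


Unit rate = total / quantity
= 355.17 / 89
= $3.99 per unit

$3.99 per unit


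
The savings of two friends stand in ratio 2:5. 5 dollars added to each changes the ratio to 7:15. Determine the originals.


Let A = 2k, B = 5k.
(2k + 5) / (5k + 5) = 7/15
Cross-multiply: 15(2k + 5) = 7(5k + 5)
30k + 75 = 35k + 35
30k - 35k = 35 - 75
-5k = -40
k = -40/-5 = 8
A = 2×8 = 16, B = 5×8 = 40
= A = 16, B = 40

A = 16, B = 40


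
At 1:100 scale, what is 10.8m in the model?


Model size = real / scale
= 10.8 / 100
= 0.1080 m

0.1080 m


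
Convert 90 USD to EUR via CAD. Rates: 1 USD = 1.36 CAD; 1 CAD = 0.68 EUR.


Step 1: 90 USD × 1.36 = 122.40 CAD
Step 2: 122.40 CAD × 0.68 = 83.23 EUR
Implied rate USD→EUR = 1.36 × 0.68 = 0.9248
= 83.23 EUR

83.23 EUR


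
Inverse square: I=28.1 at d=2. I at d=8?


I₁d₁² = I₂d₂²
I₂ = I₁ × (d₁/d₂)²
= 28.1 × (2/8)²
= 28.1 × 4/64
= 112.4/64
≈ 1.7563

1.7563


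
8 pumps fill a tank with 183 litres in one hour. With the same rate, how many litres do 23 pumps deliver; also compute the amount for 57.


Direct proportion: y/x = constant
k = 183/8 = 22.8750
y at x=23: k × 23 = 183 × 23 / 8 = 4209/8 ≈ 526.13
y at x=57: k × 57 = 183 × 57 / 8 = 10431/8 ≈ 1303.88
= 526.13 and 1303.88

526.13 and 1303.88


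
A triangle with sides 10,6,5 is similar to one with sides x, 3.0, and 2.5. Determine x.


Scale factor = 3.0/6 = 0.5
Missing side = 10 × 0.5
= 5.0

5.0


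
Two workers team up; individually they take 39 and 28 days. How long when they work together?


Rate of A = 1/39 per day
Rate of B = 1/28 per day
Combined rate = 1/39 + 1/28 = 67/1092 ≈ 0.0614 per day
Days = 1 / combined rate = 1092/67
≈ 16.30 days

16.30 days


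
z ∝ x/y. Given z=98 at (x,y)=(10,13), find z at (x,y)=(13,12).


z = k·x/y
Solve for k using the known point: k = z·y/x = 98×13/10 = 1274/10 = 127.4000
Now evaluate at x=13, y=12:
z = k × 13 / 12 = (1274 × 13) / (10 × 12) = 16562/120
≈ 138.0167

138.0167


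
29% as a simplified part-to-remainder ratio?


29% means 29 parts out of 100; remainder = 71
Part : remainder = 29:71
GCD = 1
= 29:71

29:71


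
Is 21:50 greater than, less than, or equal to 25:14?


21/50 = 0.4200
25/14 = 1.7857
0.4200 < 1.7857, so 21:50 is less
= less than

less than


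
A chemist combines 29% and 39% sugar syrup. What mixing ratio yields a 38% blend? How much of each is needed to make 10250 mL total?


Let x parts of 29% mix with y parts of 39%.
29x + 39y = 38(x + y)
29x + 39y = 38x + 38y
x(29 - 38) = y(38 - 39)
x/y = (39 - 38)/(38 - 29) = 1/9
Simplify: 1:9
Total parts = 10; one part = 10250/10 = 1025.00 mL
29% solution: 1×1025.00 = 1025.00 mL
39% solution: 9×1025.00 = 9225.00 mL
= ratio 1:9; 1025.00 mL and 9225.00 mL

ratio 1:9; 1025.00 mL and 9225.00 mL


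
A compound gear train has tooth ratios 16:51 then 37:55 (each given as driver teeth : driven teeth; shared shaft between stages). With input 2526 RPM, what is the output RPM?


Stage 1: RPM_B = RPM_A × t_A/t_B = 2526 × 16/51 = 40416/51 ≈ 792.47
B and C share a shaft → RPM_C = RPM_B
Stage 2: RPM_D = RPM_C × t_C/t_D = RPM_A × (t_A×t_C)/(t_B×t_D)
Overall ratio = (16×37)/(51×55) = 592/2805
RPM_D = 2526 × 592/2805 = 1495392/2805
≈ 533.12 RPM

533.12 RPM


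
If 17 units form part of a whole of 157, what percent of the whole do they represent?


Percentage = (part / whole) × 100
= (17 / 157) × 100
≈ 10.83%

10.83%


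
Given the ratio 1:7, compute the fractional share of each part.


Total parts = 1 + 7 = 8
First part: 1/8 = 1/8
Second part: 7/8 = 7/8
= 1/8 and 7/8

1/8 and 7/8


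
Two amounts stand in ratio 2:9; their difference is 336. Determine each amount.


Let A = 2k, B = 9k.
9k - 2k = 336
7k = 336 → k = 336/7 = 48
A = 2×48 = 96, B = 9×48 = 432
= A = 96, B = 432

A = 96, B = 432


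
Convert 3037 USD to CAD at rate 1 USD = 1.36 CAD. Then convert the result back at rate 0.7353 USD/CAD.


Amount × rate = 3037 × 1.36 = 4130.32 CAD
Round-trip: 4130.32 × 0.7353 = 3037.02 USD
= 4130.32 CAD, then 3037.02 USD

4130.32 CAD, then 3037.02 USD


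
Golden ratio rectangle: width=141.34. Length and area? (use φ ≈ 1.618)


φ = (1 + √5) / 2 ≈ 1.618
Length = width × φ = 141.34 × 1.618 = 228.68812
≈ 228.69
Area = width × length = 141.34 × 228.68812 = 32322.7788808 ≈ 32322.78
= Length: 228.69, Area: 32322.78

Length: 228.69, Area: 32322.78


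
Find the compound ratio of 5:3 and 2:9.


Compound ratio = (5×2) : (3×9)
= 10:27
GCD = 1
= 10:27

10:27


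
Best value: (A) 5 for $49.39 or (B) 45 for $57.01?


Deal A: $49.39/5 = $9.8780/unit
Deal B: $57.01/45 = $1.2669/unit
B is cheaper per unit
= Deal B

Deal B


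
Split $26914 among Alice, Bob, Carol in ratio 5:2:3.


Total parts = 5 + 2 + 3 = 10
Alice: 26914 × 5/10 = 13457.00
Bob: 26914 × 2/10 = 5382.80
Carol: 26914 × 3/10 = 8074.20
= Alice: $13457.00, Bob: $5382.80, Carol: $8074.20

Alice: $13457.00, Bob: $5382.80, Carol: $8074.20


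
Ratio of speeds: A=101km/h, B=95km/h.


Ratio = 101:95
GCD = 1
Simplified = 101:95
Time ratio (same distance) = 95:101
Speed ratio = 101:95

101:95


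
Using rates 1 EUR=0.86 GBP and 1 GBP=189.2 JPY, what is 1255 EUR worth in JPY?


Step 1: 1255 EUR × 0.86 = 1079.30 GBP
Step 2: 1079.30 GBP × 189.2 = 204203.56 JPY
Implied rate EUR→JPY = 0.86 × 189.2 = 162.7120
= 204203.56 JPY

204203.56 JPY


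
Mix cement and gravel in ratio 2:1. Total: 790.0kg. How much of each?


Total parts = 2 + 1 = 3
cement: 790.0 × 2/3 = 526.7kg
gravel: 790.0 × 1/3 = 263.3kg
= 526.7kg and 263.3kg

526.7kg and 263.3kg


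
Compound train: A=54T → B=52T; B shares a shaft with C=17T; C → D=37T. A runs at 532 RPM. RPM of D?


Stage 1: RPM_B = RPM_A × t_A/t_B = 532 × 54/52 = 28728/52 ≈ 552.46
B and C share a shaft → RPM_C = RPM_B
Stage 2: RPM_D = RPM_C × t_C/t_D = RPM_A × (t_A×t_C)/(t_B×t_D)
Overall ratio = (54×17)/(52×37) = 918/1924
RPM_D = 532 × 918/1924 = 488376/1924
≈ 253.83 RPM

253.83 RPM


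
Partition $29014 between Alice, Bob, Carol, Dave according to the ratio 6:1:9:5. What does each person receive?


Total parts = 6 + 1 + 9 + 5 = 21
Alice: 29014 × 6/21 = 8289.71
Bob: 29014 × 1/21 = 1381.62
Carol: 29014 × 9/21 = 12434.57
Dave: 29014 × 5/21 = 6908.10
= Alice: $8289.71, Bob: $1381.62, Carol: $12434.57, Dave: $6908.10

Alice: $8289.71, Bob: $1381.62, Carol: $12434.57, Dave: $6908.10


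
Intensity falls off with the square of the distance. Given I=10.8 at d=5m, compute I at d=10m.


I₁d₁² = I₂d₂²
I₂ = I₁ × (d₁/d₂)²
= 10.8 × (5/10)²
= 10.8 × 25/100
= 270/100
= 2.7000

2.7000


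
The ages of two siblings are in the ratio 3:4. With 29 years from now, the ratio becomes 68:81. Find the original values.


Let A = 3k, B = 4k.
(3k + 29) / (4k + 29) = 68/81
Cross-multiply: 81(3k + 29) = 68(4k + 29)
243k + 2349 = 272k + 1972
243k - 272k = 1972 - 2349
-29k = -377
k = -377/-29 = 13
A = 3×13 = 39, B = 4×13 = 52
= A = 39, B = 52

A = 39, B = 52


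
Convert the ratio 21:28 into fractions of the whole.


Total parts = 21 + 28 = 49
First part: 21/49 = 3/7
Second part: 28/49 = 4/7
= 3/7 and 4/7

3/7 and 4/7


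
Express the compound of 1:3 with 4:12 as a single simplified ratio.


Compound ratio = (1×4) : (3×12)
= 4:36
GCD = 4
= 1:9

1:9


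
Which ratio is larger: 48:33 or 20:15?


48/33 = 1.4545
20/15 = 1.3333
1.4545 > 1.3333, so 48:33 is greater
= 48:33

48:33


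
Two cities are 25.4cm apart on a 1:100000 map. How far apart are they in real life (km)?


Real distance = map distance × scale
= 25.4cm × 100000
= 2540000 cm = 25400.0 m
= 25.400 km

25.400 km


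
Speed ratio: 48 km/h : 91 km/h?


Ratio = 48:91
GCD = 1
Simplified = 48:91
Time ratio (same distance) = 91:48
Speed ratio = 48:91

48:91


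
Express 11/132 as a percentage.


Percentage = (part / whole) × 100
= (11 / 132) × 100
≈ 8.33%

8.33%


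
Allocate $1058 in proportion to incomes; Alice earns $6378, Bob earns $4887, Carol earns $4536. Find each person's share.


Total income = 6378 + 4887 + 4536 = $15801
Alice: $1058 × 6378/15801 = $427.06
Bob: $1058 × 4887/15801 = $327.22
Carol: $1058 × 4536/15801 = $303.72
= Alice: $427.06, Bob: $327.22, Carol: $303.72

Alice: $427.06, Bob: $327.22, Carol: $303.72


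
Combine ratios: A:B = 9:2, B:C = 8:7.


Match B: multiply A:B by 8 → 72:16
Multiply B:C by 2 → 16:14
Combined: 72:16:14
GCD = 2
= 36:8:7

36:8:7


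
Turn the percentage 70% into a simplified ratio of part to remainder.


70% means 70 parts out of 100; remainder = 30
Part : remainder = 70:30
GCD = 10
= 7:3

7:3


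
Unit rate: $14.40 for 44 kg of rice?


Unit rate = total / quantity
= 14.40 / 44
= $0.33 per unit

$0.33 per unit


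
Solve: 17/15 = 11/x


Cross multiply: 17 × x = 15 × 11
17x = 165
x = 165 / 17
= 9.71

9.71


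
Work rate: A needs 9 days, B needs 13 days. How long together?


Rate of A = 1/9 per day
Rate of B = 1/13 per day
Combined rate = 1/9 + 1/13 = 22/117 ≈ 0.1880 per day
Days = 1 / combined rate = 117/22
≈ 5.32 days

5.32 days


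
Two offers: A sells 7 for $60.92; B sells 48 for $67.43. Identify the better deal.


Deal A: $60.92/7 = $8.7029/unit
Deal B: $67.43/48 = $1.4048/unit
B is cheaper per unit
= Deal B

Deal B


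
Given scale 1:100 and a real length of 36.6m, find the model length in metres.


Model size = real / scale
= 36.6 / 100
= 0.3660 m

0.3660 m


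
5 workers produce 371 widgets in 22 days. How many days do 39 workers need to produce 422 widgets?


Days ∝ work / workers, so d₂ = d₁ × (m₁/m₂) × (w₂/w₁)
Workers factor (inverse): 5/39 ≈ 0.1282
Work factor (direct): 422/371 ≈ 1.1375
d₂ = 22 × 5/39 × 422/371 = (22 × 5 × 422) / (39 × 371) = 46420/14469
≈ 3.21 days

3.21 days


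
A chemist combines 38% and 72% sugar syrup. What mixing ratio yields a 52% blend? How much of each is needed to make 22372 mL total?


Let x parts of 38% mix with y parts of 72%.
38x + 72y = 52(x + y)
38x + 72y = 52x + 52y
x(38 - 52) = y(52 - 72)
x/y = (72 - 52)/(52 - 38) = 20/14
Simplify: 10:7
Total parts = 17; one part = 22372/17 = 1316.00 mL
38% solution: 10×1316.00 = 13160.00 mL
72% solution: 7×1316.00 = 9212.00 mL
= ratio 10:7; 13160.00 mL and 9212.00 mL

ratio 10:7; 13160.00 mL and 9212.00 mL


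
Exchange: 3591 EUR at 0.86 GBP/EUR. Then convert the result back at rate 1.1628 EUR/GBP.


Amount × rate = 3591 × 0.86 = 3088.26 GBP
Round-trip: 3088.26 × 1.1628 = 3591.03 EUR
= 3088.26 GBP, then 3591.03 EUR

3088.26 GBP, then 3591.03 EUR


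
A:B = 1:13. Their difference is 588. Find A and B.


Let A = 1k, B = 13k.
13k - 1k = 588
12k = 588 → k = 588/12 = 49
A = 1×49 = 49, B = 13×49 = 637
= A = 49, B = 637

A = 49, B = 637


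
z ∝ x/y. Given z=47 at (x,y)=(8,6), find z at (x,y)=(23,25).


z = k·x/y
Solve for k using the known point: k = z·y/x = 47×6/8 = 282/8 = 35.2500
Now evaluate at x=23, y=25:
z = k × 23 / 25 = (282 × 23) / (8 × 25) = 6486/200
= 32.4300

32.4300


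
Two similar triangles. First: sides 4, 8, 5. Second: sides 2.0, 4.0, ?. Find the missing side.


Scale factor = 2.0/4 = 0.5
Missing side = 5 × 0.5
= 2.5

2.5


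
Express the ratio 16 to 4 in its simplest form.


GCD(16, 4) = 4
16/4 : 4/4
= 4:1

4:1


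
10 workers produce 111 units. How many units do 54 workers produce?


Direct proportion: y/x = constant
k = 111/10 = 11.1000
y₂ = k × 54 = 111 × 54 / 10 = 5994/10
= 599.40

599.40


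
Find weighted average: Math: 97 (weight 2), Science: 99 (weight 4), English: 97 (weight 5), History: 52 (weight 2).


Numerator = 97×2 + 99×4 + 97×5 + 52×2
= 194 + 396 + 485 + 104
= 1179
Total weight = 13
Weighted avg = 1179/13
= 90.69

90.69


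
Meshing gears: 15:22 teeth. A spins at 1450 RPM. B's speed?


Gear ratio = 15:22 = 15:22
RPM_B = RPM_A × (teeth_A / teeth_B)
= 1450 × (15/22)
= 988.6 RPM

988.6 RPM


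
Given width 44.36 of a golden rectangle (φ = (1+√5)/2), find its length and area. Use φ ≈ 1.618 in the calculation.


φ = (1 + √5) / 2 ≈ 1.618
Length = width × φ = 44.36 × 1.618 = 71.77448
≈ 71.77
Area = width × length = 44.36 × 71.77448 = 3183.9159328 ≈ 3183.92
= Length: 71.77, Area: 3183.92

Length: 71.77, Area: 3183.92


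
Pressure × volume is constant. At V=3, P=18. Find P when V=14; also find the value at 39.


Inverse proportion: x × y = constant
k = 3 × 18 = 54
At x=14: k/14 = 3.86
At x=39: k/39 = 1.38
= 3.86 and 1.38

3.86 and 1.38


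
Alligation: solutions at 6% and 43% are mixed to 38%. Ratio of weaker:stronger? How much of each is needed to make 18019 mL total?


Let x parts of 6% mix with y parts of 43%.
6x + 43y = 38(x + y)
6x + 43y = 38x + 38y
x(6 - 38) = y(38 - 43)
x/y = (43 - 38)/(38 - 6) = 5/32
Simplify: 5:32
Total parts = 37; one part = 18019/37 = 487.00 mL
6% solution: 5×487.00 = 2435.00 mL
43% solution: 32×487.00 = 15584.00 mL
= ratio 5:32; 2435.00 mL and 15584.00 mL

ratio 5:32; 2435.00 mL and 15584.00 mL


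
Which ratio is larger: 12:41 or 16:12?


12/41 = 0.2927
16/12 = 1.3333
0.2927 < 1.3333, so 12:41 is less
= 16:12

16:12


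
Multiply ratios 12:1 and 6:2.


Compound ratio = (12×6) : (1×2)
= 72:2
GCD = 2
= 36:1

36:1


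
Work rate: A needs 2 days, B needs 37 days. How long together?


Rate of A = 1/2 per day
Rate of B = 1/37 per day
Combined rate = 1/2 + 1/37 = 39/74 ≈ 0.5270 per day
Days = 1 / combined rate = 74/39
≈ 1.90 days

1.90 days


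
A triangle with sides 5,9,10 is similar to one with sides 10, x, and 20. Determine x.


Scale factor = 10/5 = 2
Missing side = 9 × 2
= 18.0

18.0


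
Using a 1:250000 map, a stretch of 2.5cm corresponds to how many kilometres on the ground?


Real distance = map distance × scale
= 2.5cm × 250000
= 625000 cm = 6250.0 m
= 6.250 km

6.250 km


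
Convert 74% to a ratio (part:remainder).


74% means 74 parts out of 100; remainder = 26
Part : remainder = 74:26
GCD = 2
= 37:13

37:13


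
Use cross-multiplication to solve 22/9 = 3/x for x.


Cross multiply: 22 × x = 9 × 3
22x = 27
x = 27 / 22
= 1.23

1.23


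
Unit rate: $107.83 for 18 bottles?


Unit rate = total / quantity
= 107.83 / 18
= $5.99 per unit

$5.99 per unit


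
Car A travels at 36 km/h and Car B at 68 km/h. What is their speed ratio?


Ratio = 36:68
GCD = 4
Simplified = 9:17
Time ratio (same distance) = 17:9
Speed ratio = 9:17

9:17


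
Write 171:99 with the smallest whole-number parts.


GCD(171, 99) = 9
171/9 : 99/9
= 19:11

19:11


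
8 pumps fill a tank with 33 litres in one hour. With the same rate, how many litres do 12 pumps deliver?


Direct proportion: y/x = constant
k = 33/8 = 4.1250
y₂ = k × 12 = 33 × 12 / 8 = 396/8
= 49.50

49.50


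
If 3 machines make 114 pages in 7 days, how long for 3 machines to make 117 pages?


Days ∝ work / workers, so d₂ = d₁ × (m₁/m₂) × (w₂/w₁)
Workers factor (inverse): 3/3 = 1.0000
Work factor (direct): 117/114 ≈ 1.0263
d₂ = 7 × 3/3 × 117/114 = (7 × 3 × 117) / (3 × 114) = 2457/342
≈ 7.18 days

7.18 days


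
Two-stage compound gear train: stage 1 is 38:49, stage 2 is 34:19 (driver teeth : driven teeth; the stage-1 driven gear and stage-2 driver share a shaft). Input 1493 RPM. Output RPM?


Stage 1: RPM_B = RPM_A × t_A/t_B = 1493 × 38/49 = 56734/49 ≈ 1157.84
B and C share a shaft → RPM_C = RPM_B
Stage 2: RPM_D = RPM_C × t_C/t_D = RPM_A × (t_A×t_C)/(t_B×t_D)
Overall ratio = (38×34)/(49×19) = 1292/931
RPM_D = 1493 × 1292/931 = 1928956/931
≈ 2071.92 RPM

2071.92 RPM


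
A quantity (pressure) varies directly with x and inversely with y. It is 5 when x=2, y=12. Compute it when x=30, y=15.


z = k·x/y
Solve for k using the known point: k = z·y/x = 5×12/2 = 60/2 = 30.0000
Now evaluate at x=30, y=15:
z = k × 30 / 15 = (60 × 30) / (2 × 15) = 1800/30
= 60.0000

60.0000


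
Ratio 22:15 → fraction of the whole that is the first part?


Total parts = 22 + 15 = 37
First part: 22/37 = 22/37
= 22/37

22/37


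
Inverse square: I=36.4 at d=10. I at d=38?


I₁d₁² = I₂d₂²
I₂ = I₁ × (d₁/d₂)²
= 36.4 × (10/38)²
= 36.4 × 100/1444
= 3640/1444
≈ 2.5208

2.5208


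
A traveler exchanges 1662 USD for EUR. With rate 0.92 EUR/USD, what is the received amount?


Amount × rate = 1662 × 0.92
= 1529.04 EUR

1529.04 EUR


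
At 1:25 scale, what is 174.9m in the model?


Model size = real / scale
= 174.9 / 25
= 6.9960 m

6.9960 m


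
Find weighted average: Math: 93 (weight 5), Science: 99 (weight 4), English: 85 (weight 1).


Numerator = 93×5 + 99×4 + 85×1
= 465 + 396 + 85
= 946
Total weight = 10
Weighted avg = 946/10
= 94.60

94.60


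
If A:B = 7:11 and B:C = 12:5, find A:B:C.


Match B: multiply A:B by 12 → 84:132
Multiply B:C by 11 → 132:55
Combined: 84:132:55
GCD = 1
= 84:132:55

84:132:55


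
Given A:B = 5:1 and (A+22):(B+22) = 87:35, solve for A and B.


Let A = 5k, B = 1k.
(5k + 22) / (1k + 22) = 87/35
Cross-multiply: 35(5k + 22) = 87(1k + 22)
175k + 770 = 87k + 1914
175k - 87k = 1914 - 770
88k = 1144
k = 1144/88 = 13
A = 5×13 = 65, B = 1×13 = 13
= A = 65, B = 13

A = 65, B = 13


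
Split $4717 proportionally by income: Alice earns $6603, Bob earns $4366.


Total income = 6603 + 4366 = $10969
Alice: $4717 × 6603/10969 = $2839.49
Bob: $4717 × 4366/10969 = $1877.51
= Alice: $2839.49, Bob: $1877.51

Alice: $2839.49, Bob: $1877.51


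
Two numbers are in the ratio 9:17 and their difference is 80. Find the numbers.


Let A = 9k, B = 17k.
17k - 9k = 80
8k = 80 → k = 80/8 = 10
A = 9×10 = 90, B = 17×10 = 170
= A = 90, B = 170

A = 90, B = 170


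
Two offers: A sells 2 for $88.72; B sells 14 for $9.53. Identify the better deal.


Deal A: $88.72/2 = $44.3600/unit
Deal B: $9.53/14 = $0.6807/unit
B is cheaper per unit
= Deal B

Deal B


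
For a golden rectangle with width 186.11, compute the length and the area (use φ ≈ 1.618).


φ = (1 + √5) / 2 ≈ 1.618
Length = width × φ = 186.11 × 1.618 = 301.12598
≈ 301.13
Area = width × length = 186.11 × 301.12598 = 56042.5561378 ≈ 56042.56
= Length: 301.13, Area: 56042.56

Length: 301.13, Area: 56042.56


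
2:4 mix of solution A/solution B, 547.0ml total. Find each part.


Total parts = 2 + 4 = 6
solution A: 547.0 × 2/6 = 182.3ml
solution B: 547.0 × 4/6 = 364.7ml
= 182.3ml and 364.7ml

182.3ml and 364.7ml


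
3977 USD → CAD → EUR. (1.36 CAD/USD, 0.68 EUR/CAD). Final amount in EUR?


Step 1: 3977 USD × 1.36 = 5408.72 CAD
Step 2: 5408.72 CAD × 0.68 = 3677.93 EUR
Implied rate USD→EUR = 1.36 × 0.68 = 0.9248
= 3677.93 EUR

3677.93 EUR


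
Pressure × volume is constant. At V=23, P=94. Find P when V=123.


Inverse proportion: x × y = constant
k = 23 × 94 = 2162
y₂ = k / 123 = 2162 / 123
= 17.58

17.58


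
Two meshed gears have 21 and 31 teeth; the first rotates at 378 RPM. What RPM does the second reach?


Gear ratio = 21:31 = 21:31
RPM_B = RPM_A × (teeth_A / teeth_B)
= 378 × (21/31)
= 256.1 RPM

256.1 RPM


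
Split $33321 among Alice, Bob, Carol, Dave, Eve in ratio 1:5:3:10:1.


Total parts = 1 + 5 + 3 + 10 + 1 = 20
Alice: 33321 × 1/20 = 1666.05
Bob: 33321 × 5/20 = 8330.25
Carol: 33321 × 3/20 = 4998.15
Dave: 33321 × 10/20 = 16660.50
Eve: 33321 × 1/20 = 1666.05
= Alice: $1666.05, Bob: $8330.25, Carol: $4998.15, Dave: $16660.50, Eve: $1666.05

Alice: $1666.05, Bob: $8330.25, Carol: $4998.15, Dave: $16660.50, Eve: $1666.05


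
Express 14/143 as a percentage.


Percentage = (part / whole) × 100
= (14 / 143) × 100
≈ 9.79%

9.79%


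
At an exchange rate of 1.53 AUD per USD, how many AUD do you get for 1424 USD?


Amount × rate = 1424 × 1.53
= 2178.72 AUD

2178.72 AUD


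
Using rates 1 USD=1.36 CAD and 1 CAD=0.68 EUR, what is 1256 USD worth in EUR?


Step 1: 1256 USD × 1.36 = 1708.16 CAD
Step 2: 1708.16 CAD × 0.68 = 1161.55 EUR
Implied rate USD→EUR = 1.36 × 0.68 = 0.9248
= 1161.55 EUR

1161.55 EUR


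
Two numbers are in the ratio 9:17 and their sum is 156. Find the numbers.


Let A = 9k, B = 17k.
9k + 17k = 156
26k = 156 → k = 156/26 = 6
A = 9×6 = 54, B = 17×6 = 102
= A = 54, B = 102

A = 54, B = 102


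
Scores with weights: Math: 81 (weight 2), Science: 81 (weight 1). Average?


Numerator = 81×2 + 81×1
= 162 + 81
= 243
Total weight = 3
Weighted avg = 243/3
= 81.00

81.00


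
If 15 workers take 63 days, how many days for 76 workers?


Inverse proportion: x × y = constant
k = 15 × 63 = 945
y₂ = k / 76 = 945 / 76
= 12.43

12.43


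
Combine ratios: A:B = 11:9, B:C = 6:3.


Match B: multiply A:B by 6 → 66:54
Multiply B:C by 9 → 54:27
Combined: 66:54:27
GCD = 3
= 22:18:9

22:18:9


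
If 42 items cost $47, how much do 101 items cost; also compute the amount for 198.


Direct proportion: y/x = constant
k = 47/42 ≈ 1.1190
y at x=101: k × 101 = 47 × 101 / 42 = 4747/42 ≈ 113.02
y at x=198: k × 198 = 47 × 198 / 42 = 9306/42 ≈ 221.57
= 113.02 and 221.57

113.02 and 221.57


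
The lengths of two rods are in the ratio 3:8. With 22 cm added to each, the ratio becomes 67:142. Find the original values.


Let A = 3k, B = 8k.
(3k + 22) / (8k + 22) = 67/142
Cross-multiply: 142(3k + 22) = 67(8k + 22)
426k + 3124 = 536k + 1474
426k - 536k = 1474 - 3124
-110k = -1650
k = -1650/-110 = 15
A = 3×15 = 45, B = 8×15 = 120
= A = 45, B = 120

A = 45, B = 120
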